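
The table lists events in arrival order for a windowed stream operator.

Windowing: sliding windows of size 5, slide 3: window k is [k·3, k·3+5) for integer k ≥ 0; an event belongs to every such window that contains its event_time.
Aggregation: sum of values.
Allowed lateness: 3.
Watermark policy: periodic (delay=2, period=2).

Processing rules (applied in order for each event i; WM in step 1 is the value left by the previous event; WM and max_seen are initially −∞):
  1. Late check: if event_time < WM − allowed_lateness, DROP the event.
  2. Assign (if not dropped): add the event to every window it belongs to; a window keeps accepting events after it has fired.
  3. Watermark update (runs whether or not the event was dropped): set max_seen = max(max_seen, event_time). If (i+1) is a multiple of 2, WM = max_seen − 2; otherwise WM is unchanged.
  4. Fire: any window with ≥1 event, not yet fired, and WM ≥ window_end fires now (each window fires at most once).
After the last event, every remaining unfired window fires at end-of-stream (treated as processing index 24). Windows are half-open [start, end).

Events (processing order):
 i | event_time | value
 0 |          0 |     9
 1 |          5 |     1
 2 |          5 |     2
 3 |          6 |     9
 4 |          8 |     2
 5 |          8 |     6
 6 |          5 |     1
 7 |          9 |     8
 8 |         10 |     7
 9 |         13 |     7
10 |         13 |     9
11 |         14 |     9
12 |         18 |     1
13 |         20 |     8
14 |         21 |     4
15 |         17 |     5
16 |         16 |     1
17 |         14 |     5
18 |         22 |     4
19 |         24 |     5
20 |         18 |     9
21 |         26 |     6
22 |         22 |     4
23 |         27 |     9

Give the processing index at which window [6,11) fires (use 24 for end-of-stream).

i=0 t=0 v=9: → [0,5); WM=−∞
i=1 t=5 v=1: → [3,8); WM=3
i=2 t=5 v=2: → [3,8); WM=3
i=3 t=6 v=9: → [6,11),[3,8); WM=4
i=4 t=8 v=2: → [6,11); WM=4
i=5 t=8 v=6: → [6,11); WM=6; [0,5) fires=9
i=6 t=5 v=1: → [3,8); WM=6
i=7 t=9 v=8: → [9,14),[6,11); WM=7
i=8 t=10 v=7: → [9,14),[6,11); WM=7
i=9 t=13 v=7: → [12,17),[9,14); WM=11; [3,8) fires=13 [6,11) fires=32
i=10 t=13 v=9: → [12,17),[9,14); WM=11
i=11 t=14 v=9: → [12,17); WM=12
i=12 t=18 v=1: → [18,23),[15,20); WM=12
i=13 t=20 v=8: → [18,23); WM=18; [9,14) fires=31 [12,17) fires=25
i=14 t=21 v=4: → [21,26),[18,23); WM=18
i=15 t=17 v=5: → [15,20); WM=19
i=16 t=16 v=1: → [15,20),[12,17); WM=19
i=17 t=14 v=5: DROP (t<19-3); WM=19
i=18 t=22 v=4: → [21,26),[18,23); WM=19
i=19 t=24 v=5: → [24,29),[21,26); WM=22; [15,20) fires=7
i=20 t=18 v=9: DROP (t<22-3); WM=22
i=21 t=26 v=6: → [24,29); WM=24; [18,23) fires=17
i=22 t=22 v=4: → [21,26),[18,23); WM=24
i=23 t=27 v=9: → [27,32),[24,29); WM=25

9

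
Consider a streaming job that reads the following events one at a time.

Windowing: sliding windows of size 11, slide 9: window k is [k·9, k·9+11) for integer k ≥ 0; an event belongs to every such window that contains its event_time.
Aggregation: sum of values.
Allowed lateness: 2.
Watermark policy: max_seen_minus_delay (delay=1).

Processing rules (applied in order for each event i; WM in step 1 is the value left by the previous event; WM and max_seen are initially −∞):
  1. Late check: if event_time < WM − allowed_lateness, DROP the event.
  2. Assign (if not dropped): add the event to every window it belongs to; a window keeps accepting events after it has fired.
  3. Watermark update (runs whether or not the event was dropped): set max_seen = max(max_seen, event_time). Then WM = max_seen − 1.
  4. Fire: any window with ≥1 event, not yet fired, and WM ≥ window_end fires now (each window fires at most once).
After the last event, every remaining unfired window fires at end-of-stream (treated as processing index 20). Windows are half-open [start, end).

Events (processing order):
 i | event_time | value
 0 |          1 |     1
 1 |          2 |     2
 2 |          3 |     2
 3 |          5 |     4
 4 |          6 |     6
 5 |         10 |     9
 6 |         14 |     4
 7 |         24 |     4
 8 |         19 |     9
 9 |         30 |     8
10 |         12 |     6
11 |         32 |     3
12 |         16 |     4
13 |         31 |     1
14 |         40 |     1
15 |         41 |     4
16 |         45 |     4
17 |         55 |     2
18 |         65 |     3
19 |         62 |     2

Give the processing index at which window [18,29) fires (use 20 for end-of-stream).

9

i=0 t=1 v=1: → [0,11); WM=0
i=1 t=2 v=2: → [0,11); WM=1
i=2 t=3 v=2: → [0,11); WM=2
i=3 t=5 v=4: → [0,11); WM=4
i=4 t=6 v=6: → [0,11); WM=5
i=5 t=10 v=9: → [9,20),[0,11); WM=9
i=6 t=14 v=4: → [9,20); WM=13; [0,11) fires=24
i=7 t=24 v=4: → [18,29); WM=23; [9,20) fires=13
i=8 t=19 v=9: DROP (t<23-2); WM=23
i=9 t=30 v=8: → [27,38); WM=29; [18,29) fires=4
i=10 t=12 v=6: DROP (t<29-2); WM=29
i=11 t=32 v=3: → [27,38); WM=31
i=12 t=16 v=4: DROP (t<31-2); WM=31
i=13 t=31 v=1: → [27,38); WM=31
i=14 t=40 v=1: → [36,47); WM=39; [27,38) fires=12
i=15 t=41 v=4: → [36,47); WM=40
i=16 t=45 v=4: → [45,56),[36,47); WM=44
i=17 t=55 v=2: → [54,65),[45,56); WM=54; [36,47) fires=9
i=18 t=65 v=3: → [63,74); WM=64; [45,56) fires=6
i=19 t=62 v=2: → [54,65); WM=64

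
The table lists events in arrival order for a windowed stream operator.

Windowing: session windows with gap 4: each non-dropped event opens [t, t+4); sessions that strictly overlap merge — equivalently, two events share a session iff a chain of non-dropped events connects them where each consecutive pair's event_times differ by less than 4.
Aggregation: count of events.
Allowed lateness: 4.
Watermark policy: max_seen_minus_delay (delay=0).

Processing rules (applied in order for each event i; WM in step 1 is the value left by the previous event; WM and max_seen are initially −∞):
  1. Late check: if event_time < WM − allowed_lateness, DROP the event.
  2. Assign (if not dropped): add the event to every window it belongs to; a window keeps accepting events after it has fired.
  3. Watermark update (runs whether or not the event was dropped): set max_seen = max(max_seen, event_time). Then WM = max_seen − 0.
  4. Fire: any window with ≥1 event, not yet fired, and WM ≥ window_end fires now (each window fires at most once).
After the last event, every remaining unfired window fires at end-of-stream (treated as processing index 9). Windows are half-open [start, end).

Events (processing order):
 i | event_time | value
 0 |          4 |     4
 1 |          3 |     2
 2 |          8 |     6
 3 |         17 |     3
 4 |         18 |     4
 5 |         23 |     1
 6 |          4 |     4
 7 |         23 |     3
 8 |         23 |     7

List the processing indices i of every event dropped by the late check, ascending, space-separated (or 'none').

6

i=0 t=4 v=4: → [4,8); WM=4
i=1 t=3 v=2: → [3,8); WM=4
i=2 t=8 v=6: → [8,12); WM=8
i=3 t=17 v=3: → [17,21); WM=17
i=4 t=18 v=4: → [17,22); WM=18
i=5 t=23 v=1: → [23,27); WM=23
i=6 t=4 v=4: DROP (t<23-4); WM=23
i=7 t=23 v=3: → [23,27); WM=23
i=8 t=23 v=7: → [23,27); WM=23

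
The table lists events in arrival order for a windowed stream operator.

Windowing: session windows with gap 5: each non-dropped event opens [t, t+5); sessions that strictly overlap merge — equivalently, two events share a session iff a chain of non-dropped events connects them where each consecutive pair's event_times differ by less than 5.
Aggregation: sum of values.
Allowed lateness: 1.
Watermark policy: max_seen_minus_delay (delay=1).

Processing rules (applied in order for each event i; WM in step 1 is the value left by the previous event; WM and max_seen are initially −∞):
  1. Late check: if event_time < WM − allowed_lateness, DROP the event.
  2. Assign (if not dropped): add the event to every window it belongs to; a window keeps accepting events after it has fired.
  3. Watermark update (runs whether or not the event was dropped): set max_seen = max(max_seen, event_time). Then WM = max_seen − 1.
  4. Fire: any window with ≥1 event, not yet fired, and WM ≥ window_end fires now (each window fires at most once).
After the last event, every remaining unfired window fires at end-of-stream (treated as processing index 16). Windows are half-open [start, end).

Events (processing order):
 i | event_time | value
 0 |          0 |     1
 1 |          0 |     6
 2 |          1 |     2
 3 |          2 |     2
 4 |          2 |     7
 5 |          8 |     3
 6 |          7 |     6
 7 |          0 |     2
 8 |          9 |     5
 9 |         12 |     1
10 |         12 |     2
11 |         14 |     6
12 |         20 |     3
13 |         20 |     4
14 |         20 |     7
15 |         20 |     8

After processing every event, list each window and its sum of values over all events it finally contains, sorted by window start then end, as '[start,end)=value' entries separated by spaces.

[0,7)=18 [7,19)=23 [20,25)=22

i=0 t=0 v=1: → [0,5); WM=-1
i=1 t=0 v=6: → [0,5); WM=-1
i=2 t=1 v=2: → [0,6); WM=0
i=3 t=2 v=2: → [0,7); WM=1
i=4 t=2 v=7: → [0,7); WM=1
i=5 t=8 v=3: → [8,13); WM=7
i=6 t=7 v=6: → [7,13); WM=7
i=7 t=0 v=2: DROP (t<7-1); WM=7
i=8 t=9 v=5: → [7,14); WM=8
i=9 t=12 v=1: → [7,17); WM=11
i=10 t=12 v=2: → [7,17); WM=11
i=11 t=14 v=6: → [7,19); WM=13
i=12 t=20 v=3: → [20,25); WM=19
i=13 t=20 v=4: → [20,25); WM=19
i=14 t=20 v=7: → [20,25); WM=19
i=15 t=20 v=8: → [20,25); WM=19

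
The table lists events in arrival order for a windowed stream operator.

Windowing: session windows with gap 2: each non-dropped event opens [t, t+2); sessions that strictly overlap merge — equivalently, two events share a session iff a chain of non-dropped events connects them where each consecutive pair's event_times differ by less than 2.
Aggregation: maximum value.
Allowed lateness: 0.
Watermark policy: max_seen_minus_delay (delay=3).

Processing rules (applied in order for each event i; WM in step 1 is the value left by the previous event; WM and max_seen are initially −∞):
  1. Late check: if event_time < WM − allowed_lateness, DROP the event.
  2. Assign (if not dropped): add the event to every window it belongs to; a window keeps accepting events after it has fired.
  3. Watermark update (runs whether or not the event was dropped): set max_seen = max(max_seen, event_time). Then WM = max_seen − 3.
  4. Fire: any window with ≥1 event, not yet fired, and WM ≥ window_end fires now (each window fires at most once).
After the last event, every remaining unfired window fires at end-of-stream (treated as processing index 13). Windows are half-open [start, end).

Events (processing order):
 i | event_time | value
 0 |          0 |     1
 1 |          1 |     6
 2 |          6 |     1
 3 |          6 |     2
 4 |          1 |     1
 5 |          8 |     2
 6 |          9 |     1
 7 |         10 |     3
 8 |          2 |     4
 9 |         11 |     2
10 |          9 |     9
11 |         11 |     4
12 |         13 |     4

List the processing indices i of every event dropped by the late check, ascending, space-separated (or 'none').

i=0 t=0 v=1: → [0,2); WM=-3
i=1 t=1 v=6: → [0,3); WM=-2
i=2 t=6 v=1: → [6,8); WM=3
i=3 t=6 v=2: → [6,8); WM=3
i=4 t=1 v=1: DROP (t<3-0); WM=3
i=5 t=8 v=2: → [8,10); WM=5
i=6 t=9 v=1: → [8,11); WM=6
i=7 t=10 v=3: → [8,12); WM=7
i=8 t=2 v=4: DROP (t<7-0); WM=7
i=9 t=11 v=2: → [8,13); WM=8
i=10 t=9 v=9: → [8,13); WM=8
i=11 t=11 v=4: → [8,13); WM=8
i=12 t=13 v=4: → [13,15); WM=10

4 8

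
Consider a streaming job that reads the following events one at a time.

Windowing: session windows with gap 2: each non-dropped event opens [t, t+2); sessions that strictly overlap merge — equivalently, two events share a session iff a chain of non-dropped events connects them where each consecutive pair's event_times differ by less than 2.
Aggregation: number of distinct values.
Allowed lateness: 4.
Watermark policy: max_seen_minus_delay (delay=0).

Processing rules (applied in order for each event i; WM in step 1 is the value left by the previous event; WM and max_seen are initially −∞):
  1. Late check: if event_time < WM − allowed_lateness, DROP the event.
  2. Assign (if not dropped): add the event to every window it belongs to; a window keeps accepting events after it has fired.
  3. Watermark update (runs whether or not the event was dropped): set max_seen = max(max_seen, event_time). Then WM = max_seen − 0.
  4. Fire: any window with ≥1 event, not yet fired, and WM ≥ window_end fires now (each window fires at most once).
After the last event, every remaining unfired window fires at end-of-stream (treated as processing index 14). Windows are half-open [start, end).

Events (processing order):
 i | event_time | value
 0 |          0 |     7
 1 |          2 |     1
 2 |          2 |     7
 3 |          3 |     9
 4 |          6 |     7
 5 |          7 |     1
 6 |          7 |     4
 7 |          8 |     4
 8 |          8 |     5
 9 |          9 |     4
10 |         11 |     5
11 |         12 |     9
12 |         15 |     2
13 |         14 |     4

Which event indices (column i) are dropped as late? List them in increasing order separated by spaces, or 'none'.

none

i=0 t=0 v=7: → [0,2); WM=0
i=1 t=2 v=1: → [2,4); WM=2
i=2 t=2 v=7: → [2,4); WM=2
i=3 t=3 v=9: → [2,5); WM=3
i=4 t=6 v=7: → [6,8); WM=6
i=5 t=7 v=1: → [6,9); WM=7
i=6 t=7 v=4: → [6,9); WM=7
i=7 t=8 v=4: → [6,10); WM=8
i=8 t=8 v=5: → [6,10); WM=8
i=9 t=9 v=4: → [6,11); WM=9
i=10 t=11 v=5: → [11,13); WM=11
i=11 t=12 v=9: → [11,14); WM=12
i=12 t=15 v=2: → [15,17); WM=15
i=13 t=14 v=4: → [14,17); WM=15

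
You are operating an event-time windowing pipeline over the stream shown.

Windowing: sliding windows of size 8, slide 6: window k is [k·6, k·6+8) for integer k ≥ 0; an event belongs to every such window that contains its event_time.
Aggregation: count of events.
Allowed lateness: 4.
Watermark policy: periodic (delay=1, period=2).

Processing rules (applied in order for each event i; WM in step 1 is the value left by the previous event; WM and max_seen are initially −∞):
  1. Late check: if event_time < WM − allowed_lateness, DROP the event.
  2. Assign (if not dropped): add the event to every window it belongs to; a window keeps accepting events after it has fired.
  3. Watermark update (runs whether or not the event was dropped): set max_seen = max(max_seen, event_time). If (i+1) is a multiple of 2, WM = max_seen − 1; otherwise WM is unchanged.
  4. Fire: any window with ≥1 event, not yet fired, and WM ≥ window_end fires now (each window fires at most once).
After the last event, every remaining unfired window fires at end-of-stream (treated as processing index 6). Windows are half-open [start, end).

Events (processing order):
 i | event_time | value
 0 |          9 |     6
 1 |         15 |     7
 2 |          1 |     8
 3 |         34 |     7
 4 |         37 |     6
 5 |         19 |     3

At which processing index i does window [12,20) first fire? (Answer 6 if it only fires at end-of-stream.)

i=0 t=9 v=6: → [6,14); WM=−∞
i=1 t=15 v=7: → [12,20); WM=14; [6,14) fires=1
i=2 t=1 v=8: DROP (t<14-4); WM=14
i=3 t=34 v=7: → [30,38); WM=33; [12,20) fires=1
i=4 t=37 v=6: → [36,44),[30,38); WM=33
i=5 t=19 v=3: DROP (t<33-4); WM=36

3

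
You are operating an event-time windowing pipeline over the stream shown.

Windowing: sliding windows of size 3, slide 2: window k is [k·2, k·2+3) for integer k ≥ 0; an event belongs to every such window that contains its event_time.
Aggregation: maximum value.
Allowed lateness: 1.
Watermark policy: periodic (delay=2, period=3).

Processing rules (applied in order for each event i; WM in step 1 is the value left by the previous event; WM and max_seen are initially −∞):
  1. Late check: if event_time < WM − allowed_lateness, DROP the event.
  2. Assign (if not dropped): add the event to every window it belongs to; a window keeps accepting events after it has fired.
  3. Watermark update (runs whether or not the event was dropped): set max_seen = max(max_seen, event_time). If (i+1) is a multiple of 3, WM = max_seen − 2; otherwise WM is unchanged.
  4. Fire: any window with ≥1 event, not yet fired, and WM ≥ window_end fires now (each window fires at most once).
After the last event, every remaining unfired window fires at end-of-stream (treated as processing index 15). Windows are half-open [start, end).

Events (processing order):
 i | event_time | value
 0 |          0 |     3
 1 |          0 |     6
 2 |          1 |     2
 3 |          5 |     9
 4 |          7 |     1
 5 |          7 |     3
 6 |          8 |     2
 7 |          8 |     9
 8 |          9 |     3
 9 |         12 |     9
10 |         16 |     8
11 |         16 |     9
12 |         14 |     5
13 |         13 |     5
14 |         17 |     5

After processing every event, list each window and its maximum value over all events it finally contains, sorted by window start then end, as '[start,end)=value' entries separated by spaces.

[0,3)=6 [4,7)=9 [6,9)=9 [8,11)=9 [10,13)=9 [12,15)=9 [14,17)=9 [16,19)=9

i=0 t=0 v=3: → [0,3); WM=−∞
i=1 t=0 v=6: → [0,3); WM=−∞
i=2 t=1 v=2: → [0,3); WM=-1
i=3 t=5 v=9: → [4,7); WM=-1
i=4 t=7 v=1: → [6,9); WM=-1
i=5 t=7 v=3: → [6,9); WM=5; [0,3) fires=6
i=6 t=8 v=2: → [8,11),[6,9); WM=5
i=7 t=8 v=9: → [8,11),[6,9); WM=5
i=8 t=9 v=3: → [8,11); WM=7; [4,7) fires=9
i=9 t=12 v=9: → [12,15),[10,13); WM=7
i=10 t=16 v=8: → [16,19),[14,17); WM=7
i=11 t=16 v=9: → [16,19),[14,17); WM=14; [6,9) fires=9 [8,11) fires=9 [10,13) fires=9
i=12 t=14 v=5: → [14,17),[12,15); WM=14
i=13 t=13 v=5: → [12,15); WM=14
i=14 t=17 v=5: → [16,19); WM=15; [12,15) fires=9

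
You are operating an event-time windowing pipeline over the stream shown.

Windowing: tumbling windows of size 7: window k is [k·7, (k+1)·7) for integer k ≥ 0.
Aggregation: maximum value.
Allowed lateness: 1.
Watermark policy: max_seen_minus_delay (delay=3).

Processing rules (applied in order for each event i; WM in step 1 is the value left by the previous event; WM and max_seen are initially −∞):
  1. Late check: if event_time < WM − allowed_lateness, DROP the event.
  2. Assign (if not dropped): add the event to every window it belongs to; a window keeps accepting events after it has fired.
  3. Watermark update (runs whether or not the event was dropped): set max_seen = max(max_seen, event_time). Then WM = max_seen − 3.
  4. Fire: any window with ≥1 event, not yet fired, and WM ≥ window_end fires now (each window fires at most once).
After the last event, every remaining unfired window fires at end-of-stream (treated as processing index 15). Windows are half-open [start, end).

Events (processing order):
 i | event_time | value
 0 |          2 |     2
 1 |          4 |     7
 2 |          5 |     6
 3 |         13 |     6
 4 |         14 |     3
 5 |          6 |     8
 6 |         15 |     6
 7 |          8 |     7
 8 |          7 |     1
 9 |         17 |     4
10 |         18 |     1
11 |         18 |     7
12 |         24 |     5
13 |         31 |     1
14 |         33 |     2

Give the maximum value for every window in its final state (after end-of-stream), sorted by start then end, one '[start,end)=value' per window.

i=0 t=2 v=2: → [0,7); WM=-1
i=1 t=4 v=7: → [0,7); WM=1
i=2 t=5 v=6: → [0,7); WM=2
i=3 t=13 v=6: → [7,14); WM=10; [0,7) fires=7
i=4 t=14 v=3: → [14,21); WM=11
i=5 t=6 v=8: DROP (t<11-1); WM=11
i=6 t=15 v=6: → [14,21); WM=12
i=7 t=8 v=7: DROP (t<12-1); WM=12
i=8 t=7 v=1: DROP (t<12-1); WM=12
i=9 t=17 v=4: → [14,21); WM=14; [7,14) fires=6
i=10 t=18 v=1: → [14,21); WM=15
i=11 t=18 v=7: → [14,21); WM=15
i=12 t=24 v=5: → [21,28); WM=21; [14,21) fires=7
i=13 t=31 v=1: → [28,35); WM=28; [21,28) fires=5
i=14 t=33 v=2: → [28,35); WM=30

[0,7)=7 [7,14)=6 [14,21)=7 [21,28)=5 [28,35)=2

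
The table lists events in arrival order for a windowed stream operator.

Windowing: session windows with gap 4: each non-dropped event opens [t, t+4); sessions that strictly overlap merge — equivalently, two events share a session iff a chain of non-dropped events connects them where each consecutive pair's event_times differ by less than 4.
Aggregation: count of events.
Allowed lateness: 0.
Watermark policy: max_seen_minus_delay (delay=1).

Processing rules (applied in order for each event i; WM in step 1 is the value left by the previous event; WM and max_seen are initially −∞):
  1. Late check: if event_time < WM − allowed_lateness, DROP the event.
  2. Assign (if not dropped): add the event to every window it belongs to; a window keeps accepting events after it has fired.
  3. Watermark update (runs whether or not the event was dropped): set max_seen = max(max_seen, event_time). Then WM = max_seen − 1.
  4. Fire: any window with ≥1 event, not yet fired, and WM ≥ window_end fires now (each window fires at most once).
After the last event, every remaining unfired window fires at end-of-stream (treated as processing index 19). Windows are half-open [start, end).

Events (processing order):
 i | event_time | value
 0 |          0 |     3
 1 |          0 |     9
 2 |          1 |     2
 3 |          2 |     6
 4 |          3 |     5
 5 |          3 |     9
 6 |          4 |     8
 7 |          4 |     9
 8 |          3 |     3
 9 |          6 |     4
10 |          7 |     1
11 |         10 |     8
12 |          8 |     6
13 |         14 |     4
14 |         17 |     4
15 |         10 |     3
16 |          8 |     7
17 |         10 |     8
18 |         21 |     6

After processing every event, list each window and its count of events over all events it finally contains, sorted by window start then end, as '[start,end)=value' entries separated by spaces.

i=0 t=0 v=3: → [0,4); WM=-1
i=1 t=0 v=9: → [0,4); WM=-1
i=2 t=1 v=2: → [0,5); WM=0
i=3 t=2 v=6: → [0,6); WM=1
i=4 t=3 v=5: → [0,7); WM=2
i=5 t=3 v=9: → [0,7); WM=2
i=6 t=4 v=8: → [0,8); WM=3
i=7 t=4 v=9: → [0,8); WM=3
i=8 t=3 v=3: → [0,8); WM=3
i=9 t=6 v=4: → [0,10); WM=5
i=10 t=7 v=1: → [0,11); WM=6
i=11 t=10 v=8: → [0,14); WM=9
i=12 t=8 v=6: DROP (t<9-0); WM=9
i=13 t=14 v=4: → [14,18); WM=13
i=14 t=17 v=4: → [14,21); WM=16
i=15 t=10 v=3: DROP (t<16-0); WM=16
i=16 t=8 v=7: DROP (t<16-0); WM=16
i=17 t=10 v=8: DROP (t<16-0); WM=16
i=18 t=21 v=6: → [21,25); WM=20

[0,14)=12 [14,21)=2 [21,25)=1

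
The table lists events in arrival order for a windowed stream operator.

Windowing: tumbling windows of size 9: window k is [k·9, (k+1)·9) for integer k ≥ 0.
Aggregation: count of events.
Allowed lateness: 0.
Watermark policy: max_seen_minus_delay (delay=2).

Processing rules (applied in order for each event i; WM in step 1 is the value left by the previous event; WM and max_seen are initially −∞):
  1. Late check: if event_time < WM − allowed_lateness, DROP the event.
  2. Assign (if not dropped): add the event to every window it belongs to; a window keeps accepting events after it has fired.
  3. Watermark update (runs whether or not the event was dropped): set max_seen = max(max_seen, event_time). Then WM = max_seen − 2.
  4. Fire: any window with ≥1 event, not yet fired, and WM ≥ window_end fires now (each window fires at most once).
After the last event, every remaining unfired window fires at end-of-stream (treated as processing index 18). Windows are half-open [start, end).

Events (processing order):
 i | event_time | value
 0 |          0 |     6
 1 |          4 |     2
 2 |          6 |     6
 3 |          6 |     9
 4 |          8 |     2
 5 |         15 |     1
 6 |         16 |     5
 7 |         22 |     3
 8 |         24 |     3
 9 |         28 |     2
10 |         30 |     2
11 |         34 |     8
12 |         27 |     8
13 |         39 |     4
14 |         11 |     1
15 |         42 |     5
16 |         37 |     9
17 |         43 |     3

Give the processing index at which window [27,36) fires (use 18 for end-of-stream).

13

i=0 t=0 v=6: → [0,9); WM=-2
i=1 t=4 v=2: → [0,9); WM=2
i=2 t=6 v=6: → [0,9); WM=4
i=3 t=6 v=9: → [0,9); WM=4
i=4 t=8 v=2: → [0,9); WM=6
i=5 t=15 v=1: → [9,18); WM=13; [0,9) fires=5
i=6 t=16 v=5: → [9,18); WM=14
i=7 t=22 v=3: → [18,27); WM=20; [9,18) fires=2
i=8 t=24 v=3: → [18,27); WM=22
i=9 t=28 v=2: → [27,36); WM=26
i=10 t=30 v=2: → [27,36); WM=28; [18,27) fires=2
i=11 t=34 v=8: → [27,36); WM=32
i=12 t=27 v=8: DROP (t<32-0); WM=32
i=13 t=39 v=4: → [36,45); WM=37; [27,36) fires=3
i=14 t=11 v=1: DROP (t<37-0); WM=37
i=15 t=42 v=5: → [36,45); WM=40
i=16 t=37 v=9: DROP (t<40-0); WM=40
i=17 t=43 v=3: → [36,45); WM=41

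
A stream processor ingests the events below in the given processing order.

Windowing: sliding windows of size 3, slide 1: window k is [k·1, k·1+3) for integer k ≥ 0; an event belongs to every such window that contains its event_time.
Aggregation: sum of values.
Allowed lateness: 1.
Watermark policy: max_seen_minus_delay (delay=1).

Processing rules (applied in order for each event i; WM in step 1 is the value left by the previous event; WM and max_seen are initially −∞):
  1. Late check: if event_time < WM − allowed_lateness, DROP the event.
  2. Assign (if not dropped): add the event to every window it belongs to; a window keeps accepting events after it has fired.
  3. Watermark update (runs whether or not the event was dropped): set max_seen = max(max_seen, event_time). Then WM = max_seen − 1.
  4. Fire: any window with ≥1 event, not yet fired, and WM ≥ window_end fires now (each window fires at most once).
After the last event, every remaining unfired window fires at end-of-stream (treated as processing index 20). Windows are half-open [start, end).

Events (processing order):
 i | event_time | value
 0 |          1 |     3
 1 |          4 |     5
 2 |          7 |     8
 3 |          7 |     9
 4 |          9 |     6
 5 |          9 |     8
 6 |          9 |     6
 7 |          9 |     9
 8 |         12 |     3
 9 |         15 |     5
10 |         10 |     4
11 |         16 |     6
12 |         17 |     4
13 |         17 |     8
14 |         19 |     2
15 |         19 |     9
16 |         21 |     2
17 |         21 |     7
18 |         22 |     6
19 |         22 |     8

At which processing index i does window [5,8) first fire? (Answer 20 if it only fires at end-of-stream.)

4

i=0 t=1 v=3: → [1,4),[0,3); WM=0
i=1 t=4 v=5: → [4,7),[3,6),[2,5); WM=3; [0,3) fires=3
i=2 t=7 v=8: → [7,10),[6,9),[5,8); WM=6; [1,4) fires=3 [2,5) fires=5 [3,6) fires=5
i=3 t=7 v=9: → [7,10),[6,9),[5,8); WM=6
i=4 t=9 v=6: → [9,12),[8,11),[7,10); WM=8; [4,7) fires=5 [5,8) fires=17
i=5 t=9 v=8: → [9,12),[8,11),[7,10); WM=8
i=6 t=9 v=6: → [9,12),[8,11),[7,10); WM=8
i=7 t=9 v=9: → [9,12),[8,11),[7,10); WM=8
i=8 t=12 v=3: → [12,15),[11,14),[10,13); WM=11; [6,9) fires=17 [7,10) fires=46 [8,11) fires=29
i=9 t=15 v=5: → [15,18),[14,17),[13,16); WM=14; [9,12) fires=29 [10,13) fires=3 [11,14) fires=3
i=10 t=10 v=4: DROP (t<14-1); WM=14
i=11 t=16 v=6: → [16,19),[15,18),[14,17); WM=15; [12,15) fires=3
i=12 t=17 v=4: → [17,20),[16,19),[15,18); WM=16; [13,16) fires=5
i=13 t=17 v=8: → [17,20),[16,19),[15,18); WM=16
i=14 t=19 v=2: → [19,22),[18,21),[17,20); WM=18; [14,17) fires=11 [15,18) fires=23
i=15 t=19 v=9: → [19,22),[18,21),[17,20); WM=18
i=16 t=21 v=2: → [21,24),[20,23),[19,22); WM=20; [16,19) fires=18 [17,20) fires=23
i=17 t=21 v=7: → [21,24),[20,23),[19,22); WM=20
i=18 t=22 v=6: → [22,25),[21,24),[20,23); WM=21; [18,21) fires=11
i=19 t=22 v=8: → [22,25),[21,24),[20,23); WM=21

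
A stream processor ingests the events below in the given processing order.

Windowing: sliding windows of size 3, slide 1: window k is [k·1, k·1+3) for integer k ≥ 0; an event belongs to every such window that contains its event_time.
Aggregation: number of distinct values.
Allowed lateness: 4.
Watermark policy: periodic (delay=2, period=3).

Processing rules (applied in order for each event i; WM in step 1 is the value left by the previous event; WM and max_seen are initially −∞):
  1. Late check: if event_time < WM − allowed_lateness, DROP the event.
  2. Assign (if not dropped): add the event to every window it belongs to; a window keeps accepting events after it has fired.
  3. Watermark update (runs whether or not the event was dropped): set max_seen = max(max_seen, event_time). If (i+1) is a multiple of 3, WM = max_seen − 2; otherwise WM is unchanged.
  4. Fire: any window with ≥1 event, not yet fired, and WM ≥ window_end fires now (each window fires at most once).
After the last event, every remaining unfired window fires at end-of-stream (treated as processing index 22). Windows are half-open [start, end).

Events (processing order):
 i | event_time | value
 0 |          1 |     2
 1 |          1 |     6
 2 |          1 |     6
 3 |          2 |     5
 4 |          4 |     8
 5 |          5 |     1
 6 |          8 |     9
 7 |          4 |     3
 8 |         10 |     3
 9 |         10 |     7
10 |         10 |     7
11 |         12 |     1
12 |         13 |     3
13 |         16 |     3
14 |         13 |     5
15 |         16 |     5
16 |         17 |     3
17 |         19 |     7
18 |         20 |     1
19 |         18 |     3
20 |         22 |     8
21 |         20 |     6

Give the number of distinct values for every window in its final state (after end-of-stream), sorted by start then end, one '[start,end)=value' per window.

i=0 t=1 v=2: → [1,4),[0,3); WM=−∞
i=1 t=1 v=6: → [1,4),[0,3); WM=−∞
i=2 t=1 v=6: → [1,4),[0,3); WM=-1
i=3 t=2 v=5: → [2,5),[1,4),[0,3); WM=-1
i=4 t=4 v=8: → [4,7),[3,6),[2,5); WM=-1
i=5 t=5 v=1: → [5,8),[4,7),[3,6); WM=3; [0,3) fires=3
i=6 t=8 v=9: → [8,11),[7,10),[6,9); WM=3
i=7 t=4 v=3: → [4,7),[3,6),[2,5); WM=3
i=8 t=10 v=3: → [10,13),[9,12),[8,11); WM=8; [1,4) fires=3 [2,5) fires=3 [3,6) fires=3 [4,7) fires=3 [5,8) fires=1
i=9 t=10 v=7: → [10,13),[9,12),[8,11); WM=8
i=10 t=10 v=7: → [10,13),[9,12),[8,11); WM=8
i=11 t=12 v=1: → [12,15),[11,14),[10,13); WM=10; [6,9) fires=1 [7,10) fires=1
i=12 t=13 v=3: → [13,16),[12,15),[11,14); WM=10
i=13 t=16 v=3: → [16,19),[15,18),[14,17); WM=10
i=14 t=13 v=5: → [13,16),[12,15),[11,14); WM=14; [8,11) fires=3 [9,12) fires=2 [10,13) fires=3 [11,14) fires=3
i=15 t=16 v=5: → [16,19),[15,18),[14,17); WM=14
i=16 t=17 v=3: → [17,20),[16,19),[15,18); WM=14
i=17 t=19 v=7: → [19,22),[18,21),[17,20); WM=17; [12,15) fires=3 [13,16) fires=2 [14,17) fires=2
i=18 t=20 v=1: → [20,23),[19,22),[18,21); WM=17
i=19 t=18 v=3: → [18,21),[17,20),[16,19); WM=17
i=20 t=22 v=8: → [22,25),[21,24),[20,23); WM=20; [15,18) fires=2 [16,19) fires=2 [17,20) fires=2
i=21 t=20 v=6: → [20,23),[19,22),[18,21); WM=20

[0,3)=3 [1,4)=3 [2,5)=3 [3,6)=3 [4,7)=3 [5,8)=1 [6,9)=1 [7,10)=1 [8,11)=3 [9,12)=2 [10,13)=3 [11,14)=3 [12,15)=3 [13,16)=2 [14,17)=2 [15,18)=2 [16,19)=2 [17,20)=2 [18,21)=4 [19,22)=3 [20,23)=3 [21,24)=1 [22,25)=1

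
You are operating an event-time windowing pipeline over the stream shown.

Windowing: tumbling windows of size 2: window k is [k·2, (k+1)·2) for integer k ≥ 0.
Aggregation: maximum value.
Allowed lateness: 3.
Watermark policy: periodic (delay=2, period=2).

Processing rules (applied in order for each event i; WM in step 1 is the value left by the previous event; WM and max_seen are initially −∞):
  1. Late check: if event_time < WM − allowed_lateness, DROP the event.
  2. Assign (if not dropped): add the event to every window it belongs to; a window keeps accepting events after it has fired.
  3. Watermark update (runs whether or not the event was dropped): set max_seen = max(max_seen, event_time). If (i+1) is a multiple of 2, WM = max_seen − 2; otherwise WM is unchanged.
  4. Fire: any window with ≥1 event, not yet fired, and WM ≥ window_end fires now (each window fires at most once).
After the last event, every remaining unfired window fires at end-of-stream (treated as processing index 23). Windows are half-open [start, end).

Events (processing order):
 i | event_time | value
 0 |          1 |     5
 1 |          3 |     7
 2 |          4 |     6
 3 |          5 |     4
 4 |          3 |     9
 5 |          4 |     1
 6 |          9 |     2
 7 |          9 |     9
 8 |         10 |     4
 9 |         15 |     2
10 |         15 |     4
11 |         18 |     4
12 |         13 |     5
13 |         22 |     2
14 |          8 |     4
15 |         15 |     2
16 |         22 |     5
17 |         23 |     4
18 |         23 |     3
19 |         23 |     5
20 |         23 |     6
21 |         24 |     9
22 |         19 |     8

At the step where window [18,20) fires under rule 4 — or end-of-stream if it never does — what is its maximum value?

i=0 t=1 v=5: → [0,2); WM=−∞
i=1 t=3 v=7: → [2,4); WM=1
i=2 t=4 v=6: → [4,6); WM=1
i=3 t=5 v=4: → [4,6); WM=3; [0,2) fires=5
i=4 t=3 v=9: → [2,4); WM=3
i=5 t=4 v=1: → [4,6); WM=3
i=6 t=9 v=2: → [8,10); WM=3
i=7 t=9 v=9: → [8,10); WM=7; [2,4) fires=9 [4,6) fires=6
i=8 t=10 v=4: → [10,12); WM=7
i=9 t=15 v=2: → [14,16); WM=13; [8,10) fires=9 [10,12) fires=4
i=10 t=15 v=4: → [14,16); WM=13
i=11 t=18 v=4: → [18,20); WM=16; [14,16) fires=4
i=12 t=13 v=5: → [12,14); WM=16; [12,14) fires=5
i=13 t=22 v=2: → [22,24); WM=20; [18,20) fires=4
i=14 t=8 v=4: DROP (t<20-3); WM=20
i=15 t=15 v=2: DROP (t<20-3); WM=20
i=16 t=22 v=5: → [22,24); WM=20
i=17 t=23 v=4: → [22,24); WM=21
i=18 t=23 v=3: → [22,24); WM=21
i=19 t=23 v=5: → [22,24); WM=21
i=20 t=23 v=6: → [22,24); WM=21
i=21 t=24 v=9: → [24,26); WM=22
i=22 t=19 v=8: → [18,20); WM=22

4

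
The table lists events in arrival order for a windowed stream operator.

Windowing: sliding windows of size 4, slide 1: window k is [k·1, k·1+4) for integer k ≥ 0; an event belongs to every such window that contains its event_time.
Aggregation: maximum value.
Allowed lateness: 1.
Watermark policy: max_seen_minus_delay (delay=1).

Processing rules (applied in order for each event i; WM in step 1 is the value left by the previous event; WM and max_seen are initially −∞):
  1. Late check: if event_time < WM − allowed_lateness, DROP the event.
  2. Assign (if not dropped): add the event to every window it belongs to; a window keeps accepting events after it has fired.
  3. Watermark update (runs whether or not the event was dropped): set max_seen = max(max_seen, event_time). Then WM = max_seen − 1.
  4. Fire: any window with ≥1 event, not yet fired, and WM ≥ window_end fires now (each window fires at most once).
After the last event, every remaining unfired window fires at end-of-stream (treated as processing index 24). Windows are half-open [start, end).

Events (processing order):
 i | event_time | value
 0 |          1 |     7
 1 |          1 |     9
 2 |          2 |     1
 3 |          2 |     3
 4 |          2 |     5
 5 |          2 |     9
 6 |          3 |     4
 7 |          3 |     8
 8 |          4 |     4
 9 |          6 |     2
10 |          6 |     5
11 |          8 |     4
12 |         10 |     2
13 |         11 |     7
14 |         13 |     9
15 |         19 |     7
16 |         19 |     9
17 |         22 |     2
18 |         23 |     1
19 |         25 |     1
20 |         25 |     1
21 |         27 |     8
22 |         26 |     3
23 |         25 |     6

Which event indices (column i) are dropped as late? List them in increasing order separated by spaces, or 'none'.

i=0 t=1 v=7: → [1,5),[0,4); WM=0
i=1 t=1 v=9: → [1,5),[0,4); WM=0
i=2 t=2 v=1: → [2,6),[1,5),[0,4); WM=1
i=3 t=2 v=3: → [2,6),[1,5),[0,4); WM=1
i=4 t=2 v=5: → [2,6),[1,5),[0,4); WM=1
i=5 t=2 v=9: → [2,6),[1,5),[0,4); WM=1
i=6 t=3 v=4: → [3,7),[2,6),[1,5),[0,4); WM=2
i=7 t=3 v=8: → [3,7),[2,6),[1,5),[0,4); WM=2
i=8 t=4 v=4: → [4,8),[3,7),[2,6),[1,5); WM=3
i=9 t=6 v=2: → [6,10),[5,9),[4,8),[3,7); WM=5; [0,4) fires=9 [1,5) fires=9
i=10 t=6 v=5: → [6,10),[5,9),[4,8),[3,7); WM=5
i=11 t=8 v=4: → [8,12),[7,11),[6,10),[5,9); WM=7; [2,6) fires=9 [3,7) fires=8
i=12 t=10 v=2: → [10,14),[9,13),[8,12),[7,11); WM=9; [4,8) fires=5 [5,9) fires=5
i=13 t=11 v=7: → [11,15),[10,14),[9,13),[8,12); WM=10; [6,10) fires=5
i=14 t=13 v=9: → [13,17),[12,16),[11,15),[10,14); WM=12; [7,11) fires=4 [8,12) fires=7
i=15 t=19 v=7: → [19,23),[18,22),[17,21),[16,20); WM=18; [9,13) fires=7 [10,14) fires=9 [11,15) fires=9 [12,16) fires=9 [13,17) fires=9
i=16 t=19 v=9: → [19,23),[18,22),[17,21),[16,20); WM=18
i=17 t=22 v=2: → [22,26),[21,25),[20,24),[19,23); WM=21; [16,20) fires=9 [17,21) fires=9
i=18 t=23 v=1: → [23,27),[22,26),[21,25),[20,24); WM=22; [18,22) fires=9
i=19 t=25 v=1: → [25,29),[24,28),[23,27),[22,26); WM=24; [19,23) fires=9 [20,24) fires=2
i=20 t=25 v=1: → [25,29),[24,28),[23,27),[22,26); WM=24
i=21 t=27 v=8: → [27,31),[26,30),[25,29),[24,28); WM=26; [21,25) fires=2 [22,26) fires=2
i=22 t=26 v=3: → [26,30),[25,29),[24,28),[23,27); WM=26
i=23 t=25 v=6: → [25,29),[24,28),[23,27),[22,26); WM=26

none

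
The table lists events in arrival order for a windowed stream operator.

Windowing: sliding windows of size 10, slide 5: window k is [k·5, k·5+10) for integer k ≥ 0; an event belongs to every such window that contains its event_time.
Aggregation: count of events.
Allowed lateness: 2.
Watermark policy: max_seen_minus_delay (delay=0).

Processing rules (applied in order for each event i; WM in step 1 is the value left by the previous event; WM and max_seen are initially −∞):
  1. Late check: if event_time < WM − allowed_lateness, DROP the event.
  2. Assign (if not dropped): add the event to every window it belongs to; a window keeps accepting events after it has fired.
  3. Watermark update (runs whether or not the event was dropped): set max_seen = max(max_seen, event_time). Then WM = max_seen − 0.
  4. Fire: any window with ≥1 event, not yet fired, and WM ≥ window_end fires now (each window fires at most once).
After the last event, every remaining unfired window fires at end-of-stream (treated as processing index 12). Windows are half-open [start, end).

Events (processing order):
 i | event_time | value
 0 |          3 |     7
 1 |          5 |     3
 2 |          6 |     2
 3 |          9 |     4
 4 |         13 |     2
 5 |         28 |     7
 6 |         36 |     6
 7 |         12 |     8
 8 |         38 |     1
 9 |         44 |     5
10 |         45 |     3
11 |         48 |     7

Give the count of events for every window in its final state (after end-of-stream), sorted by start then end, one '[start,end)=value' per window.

[0,10)=4 [5,15)=4 [10,20)=1 [20,30)=1 [25,35)=1 [30,40)=2 [35,45)=3 [40,50)=3 [45,55)=2

i=0 t=3 v=7: → [0,10); WM=3
i=1 t=5 v=3: → [5,15),[0,10); WM=5
i=2 t=6 v=2: → [5,15),[0,10); WM=6
i=3 t=9 v=4: → [5,15),[0,10); WM=9
i=4 t=13 v=2: → [10,20),[5,15); WM=13; [0,10) fires=4
i=5 t=28 v=7: → [25,35),[20,30); WM=28; [5,15) fires=4 [10,20) fires=1
i=6 t=36 v=6: → [35,45),[30,40); WM=36; [20,30) fires=1 [25,35) fires=1
i=7 t=12 v=8: DROP (t<36-2); WM=36
i=8 t=38 v=1: → [35,45),[30,40); WM=38
i=9 t=44 v=5: → [40,50),[35,45); WM=44; [30,40) fires=2
i=10 t=45 v=3: → [45,55),[40,50); WM=45; [35,45) fires=3
i=11 t=48 v=7: → [45,55),[40,50); WM=48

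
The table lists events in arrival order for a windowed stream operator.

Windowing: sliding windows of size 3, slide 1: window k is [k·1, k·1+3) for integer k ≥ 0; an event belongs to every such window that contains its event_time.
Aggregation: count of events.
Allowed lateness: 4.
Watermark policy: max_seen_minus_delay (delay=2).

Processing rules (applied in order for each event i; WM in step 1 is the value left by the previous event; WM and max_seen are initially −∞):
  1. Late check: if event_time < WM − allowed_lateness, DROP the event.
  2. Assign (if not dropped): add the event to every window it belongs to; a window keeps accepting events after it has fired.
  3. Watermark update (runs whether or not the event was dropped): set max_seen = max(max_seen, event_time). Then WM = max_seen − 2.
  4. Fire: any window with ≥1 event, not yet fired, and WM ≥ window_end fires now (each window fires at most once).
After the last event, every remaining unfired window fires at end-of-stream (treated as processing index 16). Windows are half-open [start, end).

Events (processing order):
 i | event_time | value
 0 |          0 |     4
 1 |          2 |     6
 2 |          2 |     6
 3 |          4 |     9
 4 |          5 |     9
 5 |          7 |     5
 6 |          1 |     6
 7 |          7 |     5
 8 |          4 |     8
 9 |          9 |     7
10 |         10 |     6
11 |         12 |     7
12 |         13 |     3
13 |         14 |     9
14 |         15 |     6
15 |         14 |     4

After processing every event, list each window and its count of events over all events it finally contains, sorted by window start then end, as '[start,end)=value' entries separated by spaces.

i=0 t=0 v=4: → [0,3); WM=-2
i=1 t=2 v=6: → [2,5),[1,4),[0,3); WM=0
i=2 t=2 v=6: → [2,5),[1,4),[0,3); WM=0
i=3 t=4 v=9: → [4,7),[3,6),[2,5); WM=2
i=4 t=5 v=9: → [5,8),[4,7),[3,6); WM=3; [0,3) fires=3
i=5 t=7 v=5: → [7,10),[6,9),[5,8); WM=5; [1,4) fires=2 [2,5) fires=3
i=6 t=1 v=6: → [1,4),[0,3); WM=5
i=7 t=7 v=5: → [7,10),[6,9),[5,8); WM=5
i=8 t=4 v=8: → [4,7),[3,6),[2,5); WM=5
i=9 t=9 v=7: → [9,12),[8,11),[7,10); WM=7; [3,6) fires=3 [4,7) fires=3
i=10 t=10 v=6: → [10,13),[9,12),[8,11); WM=8; [5,8) fires=3
i=11 t=12 v=7: → [12,15),[11,14),[10,13); WM=10; [6,9) fires=2 [7,10) fires=3
i=12 t=13 v=3: → [13,16),[12,15),[11,14); WM=11; [8,11) fires=2
i=13 t=14 v=9: → [14,17),[13,16),[12,15); WM=12; [9,12) fires=2
i=14 t=15 v=6: → [15,18),[14,17),[13,16); WM=13; [10,13) fires=2
i=15 t=14 v=4: → [14,17),[13,16),[12,15); WM=13

[0,3)=4 [1,4)=3 [2,5)=4 [3,6)=3 [4,7)=3 [5,8)=3 [6,9)=2 [7,10)=3 [8,11)=2 [9,12)=2 [10,13)=2 [11,14)=2 [12,15)=4 [13,16)=4 [14,17)=3 [15,18)=1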